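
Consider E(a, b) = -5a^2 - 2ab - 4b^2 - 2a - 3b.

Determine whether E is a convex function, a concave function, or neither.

E is quadratic, so its Hessian is the constant matrix H = [[-10, -2], [-2, -8]].
det(H) = 76, tr(H) = -18.
det(H) > 0 and tr(H) < 0, so H is negative definite everywhere: concave.

concave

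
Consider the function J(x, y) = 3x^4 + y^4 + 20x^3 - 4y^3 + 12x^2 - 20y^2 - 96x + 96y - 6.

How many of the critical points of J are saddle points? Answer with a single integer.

J separates as a function of x plus a function of y, so ∇J=0 decouples.
∂J/∂x = 12(x - 1)(x + 2)(x + 4) = 0 at x ∈ {-4, -2, 1}; ∂J/∂y = 4(y - 4)(y - 2)(y + 3) = 0 at y ∈ {-3, 2, 4}.
The Hessian is diagonal: diag(J_xx, J_yy). Second derivatives: J_xx(-4)=120, J_xx(-2)=-72, J_xx(1)=180; J_yy(-3)=140, J_yy(2)=-40, J_yy(4)=56.
Saddle points occur where the two diagonal entries have opposite signs: (-4, 2), (-2, -3), (-2, 4), (1, 2). Count: 4.

4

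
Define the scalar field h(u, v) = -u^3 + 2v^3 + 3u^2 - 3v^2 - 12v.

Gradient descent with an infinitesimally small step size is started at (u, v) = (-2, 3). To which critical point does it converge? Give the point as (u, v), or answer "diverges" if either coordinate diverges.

h is separable, so gradient descent decouples: u follows -∂h/∂u, v follows -∂h/∂v.
∂h/∂u = -3u(u - 2); at u=-2 this is -24, so u increases.
∂h/∂v = 6(v - 2)(v + 1); at v=3 this is 24, so v decreases.
u converges to its nearest critical value 0 (a local min of the u-part); v converges to 2. The iterate converges to (0, 2).

(0, 2)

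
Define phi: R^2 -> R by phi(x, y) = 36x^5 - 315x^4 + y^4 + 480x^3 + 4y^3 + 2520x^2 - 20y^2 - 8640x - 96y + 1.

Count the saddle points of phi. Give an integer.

6

phi separates as a function of x plus a function of y, so ∇phi=0 decouples.
∂phi/∂x = 180(x - 4)(x - 3)(x - 2)(x + 2) = 0 at x ∈ {-2, 2, 3, 4}; ∂phi/∂y = 4(y - 3)(y + 2)(y + 4) = 0 at y ∈ {-4, -2, 3}.
The Hessian is diagonal: diag(phi_xx, phi_yy). Second derivatives: phi_xx(-2)=-21600, phi_xx(2)=1440, phi_xx(3)=-900, phi_xx(4)=2160; phi_yy(-4)=56, phi_yy(-2)=-40, phi_yy(3)=140.
Saddle points occur where the two diagonal entries have opposite signs: (-2, -4), (-2, 3), (2, -2), (3, -4), (3, 3), (4, -2). Count: 6.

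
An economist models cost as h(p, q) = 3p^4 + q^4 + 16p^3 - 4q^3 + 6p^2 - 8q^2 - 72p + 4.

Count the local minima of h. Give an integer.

h separates as a function of p plus a function of q, so ∇h=0 decouples.
∂h/∂p = 12(p - 1)(p + 2)(p + 3) = 0 at p ∈ {-3, -2, 1}; ∂h/∂q = 4q(q - 4)(q + 1) = 0 at q ∈ {-1, 0, 4}.
The Hessian is diagonal: diag(h_pp, h_qq). Second derivatives: h_pp(-3)=48, h_pp(-2)=-36, h_pp(1)=144; h_qq(-1)=20, h_qq(0)=-16, h_qq(4)=80.
Local minima occur where both diagonal entries positive: (-3, -1), (-3, 4), (1, -1), (1, 4). Count: 4.

4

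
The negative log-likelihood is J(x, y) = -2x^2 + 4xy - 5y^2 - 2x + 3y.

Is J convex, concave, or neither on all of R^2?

concave

J is quadratic, so its Hessian is the constant matrix H = [[-4, 4], [4, -10]].
det(H) = 24, tr(H) = -14.
det(H) > 0 and tr(H) < 0, so H is negative definite everywhere: concave.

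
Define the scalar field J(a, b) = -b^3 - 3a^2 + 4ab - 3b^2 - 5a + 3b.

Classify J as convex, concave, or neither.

The term -b^3 is cubic, so the Hessian is not constant.
∂²J/∂b² = -6b - 6, which takes both signs as b varies (negative for sufficiently large b). A diagonal entry of the Hessian changing sign means the Hessian is neither positive- nor negative-semidefinite on all of R^2.

neither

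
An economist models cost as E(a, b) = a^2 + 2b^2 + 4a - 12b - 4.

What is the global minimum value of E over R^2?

E(a,b) separates as P(a) + Q(b) − 4, so its minimum is min P + min Q − 4.
P'(a) = 2a + 4 vanishes at a ∈ {-2}; Q'(b) = 4b - 12 vanishes at b ∈ {3}.
Local minima of P (where P''>0): P(-2)=-4. Local minima of Q: Q(3)=-18.
So the global minimum of E is P(-2) + Q(3) − 4 = -4 − 18 − 4 = -26, attained at (-2, 3).

-26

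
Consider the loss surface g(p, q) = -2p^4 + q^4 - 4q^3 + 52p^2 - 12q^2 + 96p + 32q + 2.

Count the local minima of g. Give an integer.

g separates as a function of p plus a function of q, so ∇g=0 decouples.
∂g/∂p = -8(p - 4)(p + 1)(p + 3) = 0 at p ∈ {-3, -1, 4}; ∂g/∂q = 4(q - 4)(q - 1)(q + 2) = 0 at q ∈ {-2, 1, 4}.
The Hessian is diagonal: diag(g_pp, g_qq). Second derivatives: g_pp(-3)=-112, g_pp(-1)=80, g_pp(4)=-280; g_qq(-2)=72, g_qq(1)=-36, g_qq(4)=72.
Local minima occur where both diagonal entries positive: (-1, -2), (-1, 4). Count: 2.

2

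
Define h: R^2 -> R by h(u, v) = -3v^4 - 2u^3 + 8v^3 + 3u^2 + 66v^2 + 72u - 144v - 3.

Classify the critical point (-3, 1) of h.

local minimum

The mixed partial ∂²h/∂u∂v is 0, so the Hessian at any point is diag(h_uu, h_vv) = diag(6(-2u + 1), 12(-3v^2 + 4v + 11)).
At (-3, 1): H = diag(42, 144).
Both eigenvalues are positive, so H is positive definite: a local minimum.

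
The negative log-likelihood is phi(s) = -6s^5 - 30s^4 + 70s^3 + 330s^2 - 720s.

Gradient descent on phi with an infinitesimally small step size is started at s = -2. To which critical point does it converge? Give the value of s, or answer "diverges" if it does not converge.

1

phi'(s) = -30(s - 2)(s - 1)(s + 3)(s + 4), so phi'(-2) = -720.
Gradient descent moves in the -phi' direction, i.e. s is increasing.
The nearest critical point in that direction is s = 1, where phi'' = 600 > 0 (a local minimum). The iterate converges there.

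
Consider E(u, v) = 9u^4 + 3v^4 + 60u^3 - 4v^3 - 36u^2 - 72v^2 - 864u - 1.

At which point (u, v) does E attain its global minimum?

E(u,v) separates as P(u) + Q(v) − 1, so its minimum is min P + min Q − 1.
P'(u) = 36(u - 2)(u + 3)(u + 4) vanishes at u ∈ {-4, -3, 2}; Q'(v) = 12v(v - 4)(v + 3) vanishes at v ∈ {-3, 0, 4}.
Local minima of P (where P''>0): P(-4)=1344, P(2)=-1248. Local minima of Q: Q(-3)=-297, Q(4)=-640.
So the global minimum of E is P(2) + Q(4) − 1 = -1248 − 640 − 1 = -1889, attained at (2, 4).

(2, 4)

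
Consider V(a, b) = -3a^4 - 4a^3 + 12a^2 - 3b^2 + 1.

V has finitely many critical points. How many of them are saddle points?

V separates as a function of a plus a function of b, so ∇V=0 decouples.
∂V/∂a = -12a(a - 1)(a + 2) = 0 at a ∈ {-2, 0, 1}; ∂V/∂b = -6b = 0 at b ∈ {0}.
The Hessian is diagonal: diag(V_aa, V_bb). Second derivatives: V_aa(-2)=-72, V_aa(0)=24, V_aa(1)=-36; V_bb(0)=-6.
Saddle points occur where the two diagonal entries have opposite signs: (0, 0). Count: 1.

1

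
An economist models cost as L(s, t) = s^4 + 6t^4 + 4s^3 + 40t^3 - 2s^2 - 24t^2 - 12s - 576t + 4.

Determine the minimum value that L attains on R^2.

-837

L(s,t) separates as P(s) + Q(t) + 4, so its minimum is min P + min Q + 4.
P'(s) = 4(s - 1)(s + 1)(s + 3) vanishes at s ∈ {-3, -1, 1}; Q'(t) = 24(t - 2)(t + 3)(t + 4) vanishes at t ∈ {-4, -3, 2}.
Local minima of P (where P''>0): P(-3)=-9, P(1)=-9. Local minima of Q: Q(-4)=896, Q(2)=-832.
So the global minimum of L is P(-3) + Q(2) + 4 = -9 − 832 + 4 = -837, attained at (-3, 2).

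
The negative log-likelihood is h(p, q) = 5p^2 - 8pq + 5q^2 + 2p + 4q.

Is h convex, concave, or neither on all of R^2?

convex

h is quadratic, so its Hessian is the constant matrix H = [[10, -8], [-8, 10]].
det(H) = 36, tr(H) = 20.
det(H) > 0 and tr(H) > 0, so H is positive definite everywhere: convex.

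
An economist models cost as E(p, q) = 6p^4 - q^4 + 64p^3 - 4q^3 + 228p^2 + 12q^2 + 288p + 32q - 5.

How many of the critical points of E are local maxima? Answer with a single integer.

2

E separates as a function of p plus a function of q, so ∇E=0 decouples.
∂E/∂p = 24(p + 1)(p + 3)(p + 4) = 0 at p ∈ {-4, -3, -1}; ∂E/∂q = -4(q - 2)(q + 1)(q + 4) = 0 at q ∈ {-4, -1, 2}.
The Hessian is diagonal: diag(E_pp, E_qq). Second derivatives: E_pp(-4)=72, E_pp(-3)=-48, E_pp(-1)=144; E_qq(-4)=-72, E_qq(-1)=36, E_qq(2)=-72.
Local maxima occur where both diagonal entries negative: (-3, -4), (-3, 2). Count: 2.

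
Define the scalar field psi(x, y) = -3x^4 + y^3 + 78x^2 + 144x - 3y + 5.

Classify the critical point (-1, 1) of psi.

The mixed partial ∂²psi/∂x∂y is 0, so the Hessian at any point is diag(psi_xx, psi_yy) = diag(12(-3x^2 + 13), 6y).
At (-1, 1): H = diag(120, 6).
Both eigenvalues are positive, so H is positive definite: a local minimum.

local minimum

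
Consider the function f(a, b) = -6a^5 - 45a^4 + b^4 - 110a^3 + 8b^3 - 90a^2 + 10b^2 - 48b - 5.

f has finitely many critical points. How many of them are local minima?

f separates as a function of a plus a function of b, so ∇f=0 decouples.
∂f/∂a = -30a(a + 1)(a + 2)(a + 3) = 0 at a ∈ {-3, -2, -1, 0}; ∂f/∂b = 4(b - 1)(b + 3)(b + 4) = 0 at b ∈ {-4, -3, 1}.
The Hessian is diagonal: diag(f_aa, f_bb). Second derivatives: f_aa(-3)=180, f_aa(-2)=-60, f_aa(-1)=60, f_aa(0)=-180; f_bb(-4)=20, f_bb(-3)=-16, f_bb(1)=80.
Local minima occur where both diagonal entries positive: (-3, -4), (-3, 1), (-1, -4), (-1, 1). Count: 4.

4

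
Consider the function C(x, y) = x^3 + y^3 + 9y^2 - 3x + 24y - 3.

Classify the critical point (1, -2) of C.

The mixed partial ∂²C/∂x∂y is 0, so the Hessian at any point is diag(C_xx, C_yy) = diag(6x, 6(y + 3)).
At (1, -2): H = diag(6, 6).
Both eigenvalues are positive, so H is positive definite: a local minimum.

local minimum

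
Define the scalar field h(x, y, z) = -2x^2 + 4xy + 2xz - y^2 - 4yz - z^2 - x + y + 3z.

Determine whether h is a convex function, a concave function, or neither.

h is quadratic, so its Hessian is the constant matrix H = [[-4, 4, 2], [4, -2, -4], [2, -4, -2]].
Leading principal minors: -4, -8, 24.
Neither pattern holds ⇒ H is indefinite ⇒ neither convex nor concave.

neither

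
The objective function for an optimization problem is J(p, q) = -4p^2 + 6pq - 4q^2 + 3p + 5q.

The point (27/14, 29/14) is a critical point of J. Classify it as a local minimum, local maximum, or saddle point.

local maximum

The Hessian of J is constant: H = [[-8, 6], [6, -8]].
det(H) = (-8)·(-8) − 6² = 28.
det(H) > 0 and tr(H) = -16 < 0, so H is negative definite and the point is a local maximum.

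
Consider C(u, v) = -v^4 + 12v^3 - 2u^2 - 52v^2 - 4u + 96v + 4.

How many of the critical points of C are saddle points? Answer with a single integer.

1

C separates as a function of u plus a function of v, so ∇C=0 decouples.
∂C/∂u = -4(u + 1) = 0 at u ∈ {-1}; ∂C/∂v = -4(v - 4)(v - 3)(v - 2) = 0 at v ∈ {2, 3, 4}.
The Hessian is diagonal: diag(C_uu, C_vv). Second derivatives: C_uu(-1)=-4; C_vv(2)=-8, C_vv(3)=4, C_vv(4)=-8.
Saddle points occur where the two diagonal entries have opposite signs: (-1, 3). Count: 1.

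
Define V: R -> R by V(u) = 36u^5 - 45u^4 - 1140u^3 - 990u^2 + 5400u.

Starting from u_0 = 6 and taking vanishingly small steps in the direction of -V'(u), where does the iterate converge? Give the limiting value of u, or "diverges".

V'(u) = 180(u - 5)(u - 1)(u + 2)(u + 3), so V'(6) = 64800.
Gradient descent moves in the -V' direction, i.e. u is decreasing.
The nearest critical point in that direction is u = 5, where V'' = 40320 > 0 (a local minimum). The iterate converges there.

5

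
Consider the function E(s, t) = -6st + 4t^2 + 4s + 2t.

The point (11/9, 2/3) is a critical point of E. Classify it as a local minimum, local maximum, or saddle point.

The Hessian of E is constant: H = [[0, -6], [-6, 8]].
det(H) = 0·8 − (-6)² = -36.
Since det(H) < 0, H is indefinite and the critical point is a saddle point.

saddle point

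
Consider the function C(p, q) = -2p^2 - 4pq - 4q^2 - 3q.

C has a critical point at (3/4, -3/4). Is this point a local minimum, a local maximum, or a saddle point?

The Hessian of C is constant: H = [[-4, -4], [-4, -8]].
det(H) = (-4)·(-8) − (-4)² = 16.
det(H) > 0 and tr(H) = -12 < 0, so H is negative definite and the point is a local maximum.

local maximum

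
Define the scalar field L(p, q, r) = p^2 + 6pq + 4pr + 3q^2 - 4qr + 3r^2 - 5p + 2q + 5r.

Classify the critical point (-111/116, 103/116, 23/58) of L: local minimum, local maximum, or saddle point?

The Hessian is constant: H = [[2, 6, 4], [6, 6, -4], [4, -4, 6]].
Leading principal minors: Δ₁ = 2, Δ₂ = -24, Δ₃ = -464.
The minors fit neither the all-positive nor the alternating-sign pattern, so H is indefinite: a saddle point.

saddle point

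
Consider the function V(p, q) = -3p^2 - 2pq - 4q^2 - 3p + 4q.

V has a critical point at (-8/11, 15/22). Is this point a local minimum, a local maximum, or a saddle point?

local maximum

The Hessian of V is constant: H = [[-6, -2], [-2, -8]].
det(H) = (-6)·(-8) − (-2)² = 44.
det(H) > 0 and tr(H) = -14 < 0, so H is negative definite and the point is a local maximum.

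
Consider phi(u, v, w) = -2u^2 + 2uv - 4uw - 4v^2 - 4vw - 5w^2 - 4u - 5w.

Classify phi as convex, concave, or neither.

concave

phi is quadratic, so its Hessian is the constant matrix H = [[-4, 2, -4], [2, -8, -4], [-4, -4, -10]].
Leading principal minors: -4, 28, -24.
Signs alternate −, +, − ⇒ H ≺ 0 ⇒ concave.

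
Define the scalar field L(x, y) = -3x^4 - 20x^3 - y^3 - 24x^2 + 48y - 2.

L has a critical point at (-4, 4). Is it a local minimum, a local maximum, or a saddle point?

local maximum

The mixed partial ∂²L/∂x∂y is 0, so the Hessian at any point is diag(L_xx, L_yy) = diag(-12(3x^2 + 10x + 4), -6y).
At (-4, 4): H = diag(-144, -24).
Both eigenvalues are negative, so H is negative definite: a local maximum.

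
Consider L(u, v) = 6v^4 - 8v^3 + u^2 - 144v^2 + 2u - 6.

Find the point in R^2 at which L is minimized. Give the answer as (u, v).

L(u,v) separates as P(u) + Q(v) − 6, so its minimum is min P + min Q − 6.
P'(u) = 2u + 2 vanishes at u ∈ {-1}; Q'(v) = 24v(v - 4)(v + 3) vanishes at v ∈ {-3, 0, 4}.
Local minima of P (where P''>0): P(-1)=-1. Local minima of Q: Q(-3)=-594, Q(4)=-1280.
So the global minimum of L is P(-1) + Q(4) − 6 = -1 − 1280 − 6 = -1287, attained at (-1, 4).

(-1, 4)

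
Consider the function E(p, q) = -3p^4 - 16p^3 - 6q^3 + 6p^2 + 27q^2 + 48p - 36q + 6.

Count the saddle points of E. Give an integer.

E separates as a function of p plus a function of q, so ∇E=0 decouples.
∂E/∂p = -12(p - 1)(p + 1)(p + 4) = 0 at p ∈ {-4, -1, 1}; ∂E/∂q = -18(q - 2)(q - 1) = 0 at q ∈ {1, 2}.
The Hessian is diagonal: diag(E_pp, E_qq). Second derivatives: E_pp(-4)=-180, E_pp(-1)=72, E_pp(1)=-120; E_qq(1)=18, E_qq(2)=-18.
Saddle points occur where the two diagonal entries have opposite signs: (-4, 1), (-1, 2), (1, 1). Count: 3.

3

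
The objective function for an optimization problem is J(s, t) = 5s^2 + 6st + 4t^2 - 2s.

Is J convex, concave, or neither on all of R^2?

J is quadratic, so its Hessian is the constant matrix H = [[10, 6], [6, 8]].
det(H) = 44, tr(H) = 18.
det(H) > 0 and tr(H) > 0, so H is positive definite everywhere: convex.

convex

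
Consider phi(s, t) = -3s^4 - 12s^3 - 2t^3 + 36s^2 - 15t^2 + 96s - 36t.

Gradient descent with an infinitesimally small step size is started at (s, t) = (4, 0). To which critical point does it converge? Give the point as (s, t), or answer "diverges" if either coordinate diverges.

diverges

phi is separable, so gradient descent decouples: s follows -∂phi/∂s, t follows -∂phi/∂t.
∂phi/∂s = -12(s - 2)(s + 1)(s + 4); at s=4 this is -960, so s increases.
∂phi/∂t = -6(t + 2)(t + 3); at t=0 this is -36, so t increases.
The s-coordinate has no critical point in that direction and runs off to infinity.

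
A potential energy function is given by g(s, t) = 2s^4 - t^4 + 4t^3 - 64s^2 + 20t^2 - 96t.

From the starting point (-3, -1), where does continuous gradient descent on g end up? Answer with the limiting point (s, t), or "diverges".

(-4, 2)

g is separable, so gradient descent decouples: s follows -∂g/∂s, t follows -∂g/∂t.
∂g/∂s = 8s(s - 4)(s + 4); at s=-3 this is 168, so s decreases.
∂g/∂t = -4(t - 4)(t - 2)(t + 3); at t=-1 this is -120, so t increases.
s converges to its nearest critical value -4 (a local min of the s-part); t converges to 2. The iterate converges to (-4, 2).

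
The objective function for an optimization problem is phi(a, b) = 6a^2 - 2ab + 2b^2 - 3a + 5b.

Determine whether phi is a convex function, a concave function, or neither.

phi is quadratic, so its Hessian is the constant matrix H = [[12, -2], [-2, 4]].
det(H) = 44, tr(H) = 16.
det(H) > 0 and tr(H) > 0, so H is positive definite everywhere: convex.

convex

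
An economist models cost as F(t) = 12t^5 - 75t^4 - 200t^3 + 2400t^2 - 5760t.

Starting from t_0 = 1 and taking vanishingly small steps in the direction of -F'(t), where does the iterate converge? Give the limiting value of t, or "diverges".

F'(t) = 60(t - 4)(t - 3)(t - 2)(t + 4), so F'(1) = -1800.
Gradient descent moves in the -F' direction, i.e. t is increasing.
The nearest critical point in that direction is t = 2, where F'' = 720 > 0 (a local minimum). The iterate converges there.

2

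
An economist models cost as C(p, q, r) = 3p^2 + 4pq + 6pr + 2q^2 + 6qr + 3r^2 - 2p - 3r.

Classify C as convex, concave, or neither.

C is quadratic, so its Hessian is the constant matrix H = [[6, 4, 6], [4, 4, 6], [6, 6, 6]].
Leading principal minors: 6, 8, -24.
Neither pattern holds ⇒ H is indefinite ⇒ neither convex nor concave.

neither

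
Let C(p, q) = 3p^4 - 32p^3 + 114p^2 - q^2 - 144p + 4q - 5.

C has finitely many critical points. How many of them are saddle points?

2

C separates as a function of p plus a function of q, so ∇C=0 decouples.
∂C/∂p = 12(p - 4)(p - 3)(p - 1) = 0 at p ∈ {1, 3, 4}; ∂C/∂q = -2(q - 2) = 0 at q ∈ {2}.
The Hessian is diagonal: diag(C_pp, C_qq). Second derivatives: C_pp(1)=72, C_pp(3)=-24, C_pp(4)=36; C_qq(2)=-2.
Saddle points occur where the two diagonal entries have opposite signs: (1, 2), (4, 2). Count: 2.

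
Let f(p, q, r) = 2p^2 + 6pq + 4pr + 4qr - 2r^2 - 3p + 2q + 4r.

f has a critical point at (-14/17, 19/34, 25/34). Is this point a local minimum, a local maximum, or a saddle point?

saddle point

The Hessian is constant: H = [[4, 6, 4], [6, 0, 4], [4, 4, -4]].
Leading principal minors: Δ₁ = 4, Δ₂ = -36, Δ₃ = 272.
The minors fit neither the all-positive nor the alternating-sign pattern, so H is indefinite: a saddle point.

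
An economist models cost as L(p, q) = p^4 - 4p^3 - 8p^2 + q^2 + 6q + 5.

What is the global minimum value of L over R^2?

-132

L(p,q) separates as A(p) + B(q) + 5, so its minimum is min A + min B + 5.
A'(p) = 4p(p - 4)(p + 1) vanishes at p ∈ {-1, 0, 4}; B'(q) = 2q + 6 vanishes at q ∈ {-3}.
Local minima of A (where A''>0): A(-1)=-3, A(4)=-128. Local minima of B: B(-3)=-9.
So the global minimum of L is A(4) + B(-3) + 5 = -128 − 9 + 5 = -132, attained at (4, -3).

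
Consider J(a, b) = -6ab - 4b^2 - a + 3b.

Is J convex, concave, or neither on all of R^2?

neither

J is quadratic, so its Hessian is the constant matrix H = [[0, -6], [-6, -8]].
det(H) = -36, tr(H) = -8.
det(H) < 0, so H is indefinite: neither convex nor concave.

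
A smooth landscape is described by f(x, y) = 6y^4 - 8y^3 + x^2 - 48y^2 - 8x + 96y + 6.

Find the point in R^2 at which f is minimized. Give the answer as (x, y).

f(x,y) separates as P(x) + Q(y) + 6, so its minimum is min P + min Q + 6.
P'(x) = 2x - 8 vanishes at x ∈ {4}; Q'(y) = 24(y - 2)(y - 1)(y + 2) vanishes at y ∈ {-2, 1, 2}.
Local minima of P (where P''>0): P(4)=-16. Local minima of Q: Q(-2)=-224, Q(2)=32.
So the global minimum of f is P(4) + Q(-2) + 6 = -16 − 224 + 6 = -234, attained at (4, -2).

(4, -2)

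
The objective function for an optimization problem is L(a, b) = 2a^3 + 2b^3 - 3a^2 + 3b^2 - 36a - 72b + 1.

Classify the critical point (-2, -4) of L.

The mixed partial ∂²L/∂a∂b is 0, so the Hessian at any point is diag(L_aa, L_bb) = diag(6(2a - 1), 6(2b + 1)).
At (-2, -4): H = diag(-30, -42).
Both eigenvalues are negative, so H is negative definite: a local maximum.

local maximum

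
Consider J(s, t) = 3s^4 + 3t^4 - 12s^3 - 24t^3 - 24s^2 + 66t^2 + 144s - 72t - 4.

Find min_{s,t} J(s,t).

-271

J(s,t) separates as P(s) + Q(t) − 4, so its minimum is min P + min Q − 4.
P'(s) = 12(s - 3)(s - 2)(s + 2) vanishes at s ∈ {-2, 2, 3}; Q'(t) = 12(t - 3)(t - 2)(t - 1) vanishes at t ∈ {1, 2, 3}.
Local minima of P (where P''>0): P(-2)=-240, P(3)=135. Local minima of Q: Q(1)=-27, Q(3)=-27.
So the global minimum of J is P(-2) + Q(1) − 4 = -240 − 27 − 4 = -271, attained at (-2, 1).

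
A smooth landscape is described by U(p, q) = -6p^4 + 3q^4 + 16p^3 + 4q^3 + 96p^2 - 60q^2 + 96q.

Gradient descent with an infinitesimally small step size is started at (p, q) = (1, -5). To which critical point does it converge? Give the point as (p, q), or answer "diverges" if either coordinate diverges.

(0, -4)

U is separable, so gradient descent decouples: p follows -∂U/∂p, q follows -∂U/∂q.
∂U/∂p = -24p(p - 4)(p + 2); at p=1 this is 216, so p decreases.
∂U/∂q = 12(q - 2)(q - 1)(q + 4); at q=-5 this is -504, so q increases.
p converges to its nearest critical value 0 (a local min of the p-part); q converges to -4. The iterate converges to (0, -4).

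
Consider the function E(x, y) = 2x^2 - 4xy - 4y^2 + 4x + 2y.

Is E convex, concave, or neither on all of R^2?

E is quadratic, so its Hessian is the constant matrix H = [[4, -4], [-4, -8]].
det(H) = -48, tr(H) = -4.
det(H) < 0, so H is indefinite: neither convex nor concave.

neither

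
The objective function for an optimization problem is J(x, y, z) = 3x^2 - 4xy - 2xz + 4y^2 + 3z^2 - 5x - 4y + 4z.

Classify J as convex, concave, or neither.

convex

J is quadratic, so its Hessian is the constant matrix H = [[6, -4, -2], [-4, 8, 0], [-2, 0, 6]].
Leading principal minors: 6, 32, 160.
All positive ⇒ H ≻ 0 ⇒ convex.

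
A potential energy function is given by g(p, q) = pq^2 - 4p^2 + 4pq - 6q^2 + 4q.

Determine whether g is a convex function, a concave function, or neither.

neither

The term pq^2 is cubic, so the Hessian is not constant.
∂²g/∂q² = 2p - 12, which takes both signs as p varies (negative for sufficiently negative p). A diagonal entry of the Hessian changing sign means the Hessian is neither positive- nor negative-semidefinite on all of R^2.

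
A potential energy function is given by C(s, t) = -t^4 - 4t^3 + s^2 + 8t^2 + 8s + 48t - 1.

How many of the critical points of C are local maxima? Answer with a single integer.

0

C separates as a function of s plus a function of t, so ∇C=0 decouples.
∂C/∂s = 2(s + 4) = 0 at s ∈ {-4}; ∂C/∂t = -4(t - 2)(t + 2)(t + 3) = 0 at t ∈ {-3, -2, 2}.
The Hessian is diagonal: diag(C_ss, C_tt). Second derivatives: C_ss(-4)=2; C_tt(-3)=-20, C_tt(-2)=16, C_tt(2)=-80.
Local maxima occur where both diagonal entries negative: none. Count: 0.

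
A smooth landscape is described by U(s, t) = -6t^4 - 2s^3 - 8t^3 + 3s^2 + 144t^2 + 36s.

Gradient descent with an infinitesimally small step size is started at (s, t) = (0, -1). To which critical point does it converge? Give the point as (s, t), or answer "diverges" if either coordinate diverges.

(-2, 0)

U is separable, so gradient descent decouples: s follows -∂U/∂s, t follows -∂U/∂t.
∂U/∂s = -6(s - 3)(s + 2); at s=0 this is 36, so s decreases.
∂U/∂t = -24t(t - 3)(t + 4); at t=-1 this is -288, so t increases.
s converges to its nearest critical value -2 (a local min of the s-part); t converges to 0. The iterate converges to (-2, 0).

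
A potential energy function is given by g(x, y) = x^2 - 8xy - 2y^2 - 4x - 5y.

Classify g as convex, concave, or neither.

g is quadratic, so its Hessian is the constant matrix H = [[2, -8], [-8, -4]].
det(H) = -72, tr(H) = -2.
det(H) < 0, so H is indefinite: neither convex nor concave.

neither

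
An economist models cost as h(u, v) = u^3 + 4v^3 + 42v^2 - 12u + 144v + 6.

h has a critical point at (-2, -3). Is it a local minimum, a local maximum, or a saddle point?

saddle point

The mixed partial ∂²h/∂u∂v is 0, so the Hessian at any point is diag(h_uu, h_vv) = diag(6u, 12(2v + 7)).
At (-2, -3): H = diag(-12, 12).
The eigenvalues have opposite signs, so H is indefinite: a saddle point.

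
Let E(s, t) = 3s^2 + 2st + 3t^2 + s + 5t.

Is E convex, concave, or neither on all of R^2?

convex

E is quadratic, so its Hessian is the constant matrix H = [[6, 2], [2, 6]].
det(H) = 32, tr(H) = 12.
det(H) > 0 and tr(H) > 0, so H is positive definite everywhere: convex.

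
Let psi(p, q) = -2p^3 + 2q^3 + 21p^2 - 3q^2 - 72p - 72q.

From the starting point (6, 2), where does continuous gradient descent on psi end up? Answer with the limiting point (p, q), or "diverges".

diverges

psi is separable, so gradient descent decouples: p follows -∂psi/∂p, q follows -∂psi/∂q.
∂psi/∂p = -6(p - 4)(p - 3); at p=6 this is -36, so p increases.
∂psi/∂q = 6(q - 4)(q + 3); at q=2 this is -60, so q increases.
The p-coordinate has no critical point in that direction and runs off to infinity.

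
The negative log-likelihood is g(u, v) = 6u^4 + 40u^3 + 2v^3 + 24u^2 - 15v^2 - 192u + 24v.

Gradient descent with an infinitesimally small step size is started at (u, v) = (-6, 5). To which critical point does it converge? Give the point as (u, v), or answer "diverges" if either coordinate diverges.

g is separable, so gradient descent decouples: u follows -∂g/∂u, v follows -∂g/∂v.
∂g/∂u = 24(u - 1)(u + 2)(u + 4); at u=-6 this is -1344, so u increases.
∂g/∂v = 6(v - 4)(v - 1); at v=5 this is 24, so v decreases.
u converges to its nearest critical value -4 (a local min of the u-part); v converges to 4. The iterate converges to (-4, 4).

(-4, 4)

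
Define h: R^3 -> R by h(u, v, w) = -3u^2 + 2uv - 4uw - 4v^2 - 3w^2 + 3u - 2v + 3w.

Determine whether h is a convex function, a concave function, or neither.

concave

h is quadratic, so its Hessian is the constant matrix H = [[-6, 2, -4], [2, -8, 0], [-4, 0, -6]].
Leading principal minors: -6, 44, -136.
Signs alternate −, +, − ⇒ H ≺ 0 ⇒ concave.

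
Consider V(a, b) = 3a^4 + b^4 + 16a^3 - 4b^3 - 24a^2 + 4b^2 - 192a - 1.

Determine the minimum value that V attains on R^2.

V(a,b) separates as P(a) + Q(b) − 1, so its minimum is min P + min Q − 1.
P'(a) = 12(a - 2)(a + 2)(a + 4) vanishes at a ∈ {-4, -2, 2}; Q'(b) = 4b(b - 2)(b - 1) vanishes at b ∈ {0, 1, 2}.
Local minima of P (where P''>0): P(-4)=128, P(2)=-304. Local minima of Q: Q(0)=0, Q(2)=0.
So the global minimum of V is P(2) + Q(0) − 1 = -304 + 0 − 1 = -305, attained at (2, 0).

-305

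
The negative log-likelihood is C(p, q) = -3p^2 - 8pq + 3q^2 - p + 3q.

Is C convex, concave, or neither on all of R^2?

C is quadratic, so its Hessian is the constant matrix H = [[-6, -8], [-8, 6]].
det(H) = -100, tr(H) = 0.
det(H) < 0, so H is indefinite: neither convex nor concave.

neither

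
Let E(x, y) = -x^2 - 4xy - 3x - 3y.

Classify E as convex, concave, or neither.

E is quadratic, so its Hessian is the constant matrix H = [[-2, -4], [-4, 0]].
det(H) = -16, tr(H) = -2.
det(H) < 0, so H is indefinite: neither convex nor concave.

neither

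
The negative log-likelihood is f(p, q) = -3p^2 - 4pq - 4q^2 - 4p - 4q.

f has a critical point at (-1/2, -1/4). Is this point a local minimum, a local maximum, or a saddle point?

local maximum

The Hessian of f is constant: H = [[-6, -4], [-4, -8]].
det(H) = (-6)·(-8) − (-4)² = 32.
det(H) > 0 and tr(H) = -14 < 0, so H is negative definite and the point is a local maximum.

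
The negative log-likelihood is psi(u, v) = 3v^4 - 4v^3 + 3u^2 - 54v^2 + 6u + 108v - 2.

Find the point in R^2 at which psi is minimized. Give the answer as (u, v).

(-1, -3)

psi(u,v) separates as P(u) + Q(v) − 2, so its minimum is min P + min Q − 2.
P'(u) = 6u + 6 vanishes at u ∈ {-1}; Q'(v) = 12(v - 3)(v - 1)(v + 3) vanishes at v ∈ {-3, 1, 3}.
Local minima of P (where P''>0): P(-1)=-3. Local minima of Q: Q(-3)=-459, Q(3)=-27.
So the global minimum of psi is P(-1) + Q(-3) − 2 = -3 − 459 − 2 = -464, attained at (-1, -3).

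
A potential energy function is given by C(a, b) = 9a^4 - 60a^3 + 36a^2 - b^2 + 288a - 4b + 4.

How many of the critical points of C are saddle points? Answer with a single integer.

C separates as a function of a plus a function of b, so ∇C=0 decouples.
∂C/∂a = 36(a - 4)(a - 2)(a + 1) = 0 at a ∈ {-1, 2, 4}; ∂C/∂b = -2(b + 2) = 0 at b ∈ {-2}.
The Hessian is diagonal: diag(C_aa, C_bb). Second derivatives: C_aa(-1)=540, C_aa(2)=-216, C_aa(4)=360; C_bb(-2)=-2.
Saddle points occur where the two diagonal entries have opposite signs: (-1, -2), (4, -2). Count: 2.

2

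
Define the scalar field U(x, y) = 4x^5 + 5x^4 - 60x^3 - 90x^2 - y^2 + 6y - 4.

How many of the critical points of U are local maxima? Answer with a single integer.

U separates as a function of x plus a function of y, so ∇U=0 decouples.
∂U/∂x = 20x(x - 3)(x + 1)(x + 3) = 0 at x ∈ {-3, -1, 0, 3}; ∂U/∂y = -2(y - 3) = 0 at y ∈ {3}.
The Hessian is diagonal: diag(U_xx, U_yy). Second derivatives: U_xx(-3)=-720, U_xx(-1)=160, U_xx(0)=-180, U_xx(3)=1440; U_yy(3)=-2.
Local maxima occur where both diagonal entries negative: (-3, 3), (0, 3). Count: 2.

2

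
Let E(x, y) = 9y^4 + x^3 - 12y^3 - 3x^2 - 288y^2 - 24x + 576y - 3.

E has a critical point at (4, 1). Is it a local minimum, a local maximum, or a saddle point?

The mixed partial ∂²E/∂x∂y is 0, so the Hessian at any point is diag(E_xx, E_yy) = diag(6(x - 1), 36(3y^2 - 2y - 16)).
At (4, 1): H = diag(18, -540).
The eigenvalues have opposite signs, so H is indefinite: a saddle point.

saddle point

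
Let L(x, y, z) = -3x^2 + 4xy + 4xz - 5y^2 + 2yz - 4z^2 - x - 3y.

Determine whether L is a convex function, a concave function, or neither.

concave

L is quadratic, so its Hessian is the constant matrix H = [[-6, 4, 4], [4, -10, 2], [4, 2, -8]].
Leading principal minors: -6, 44, -104.
Signs alternate −, +, − ⇒ H ≺ 0 ⇒ concave.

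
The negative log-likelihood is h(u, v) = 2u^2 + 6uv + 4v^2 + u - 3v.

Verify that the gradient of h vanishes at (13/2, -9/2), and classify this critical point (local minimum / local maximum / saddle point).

∇h = (4u + 6v + 1, 6u + 8v - 3); substituting (13/2, -9/2) gives ∇h = (0, 0), so (13/2, -9/2) is indeed a critical point.
The Hessian of h is constant: H = [[4, 6], [6, 8]].
det(H) = 4·8 − 6² = -4.
Since det(H) < 0, H is indefinite and the critical point is a saddle point.

saddle point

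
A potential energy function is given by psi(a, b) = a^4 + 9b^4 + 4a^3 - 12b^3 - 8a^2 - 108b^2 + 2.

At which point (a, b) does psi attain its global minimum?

psi(a,b) separates as P(a) + Q(b) + 2, so its minimum is min P + min Q + 2.
P'(a) = 4a(a - 1)(a + 4) vanishes at a ∈ {-4, 0, 1}; Q'(b) = 36b(b - 3)(b + 2) vanishes at b ∈ {-2, 0, 3}.
Local minima of P (where P''>0): P(-4)=-128, P(1)=-3. Local minima of Q: Q(-2)=-192, Q(3)=-567.
So the global minimum of psi is P(-4) + Q(3) + 2 = -128 − 567 + 2 = -693, attained at (-4, 3).

(-4, 3)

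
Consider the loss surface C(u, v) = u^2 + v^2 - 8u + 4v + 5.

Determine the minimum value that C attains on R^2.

C(u,v) separates as P(u) + Q(v) + 5, so its minimum is min P + min Q + 5.
P'(u) = 2u - 8 vanishes at u ∈ {4}; Q'(v) = 2v + 4 vanishes at v ∈ {-2}.
Local minima of P (where P''>0): P(4)=-16. Local minima of Q: Q(-2)=-4.
So the global minimum of C is P(4) + Q(-2) + 5 = -16 − 4 + 5 = -15, attained at (4, -2).

-15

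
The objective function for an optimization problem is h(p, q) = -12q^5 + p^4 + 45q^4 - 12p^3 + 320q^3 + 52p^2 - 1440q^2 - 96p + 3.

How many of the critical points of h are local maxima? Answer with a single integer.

2

h separates as a function of p plus a function of q, so ∇h=0 decouples.
∂h/∂p = 4(p - 4)(p - 3)(p - 2) = 0 at p ∈ {2, 3, 4}; ∂h/∂q = -60q(q - 4)(q - 3)(q + 4) = 0 at q ∈ {-4, 0, 3, 4}.
The Hessian is diagonal: diag(h_pp, h_qq). Second derivatives: h_pp(2)=8, h_pp(3)=-4, h_pp(4)=8; h_qq(-4)=13440, h_qq(0)=-2880, h_qq(3)=1260, h_qq(4)=-1920.
Local maxima occur where both diagonal entries negative: (3, 0), (3, 4). Count: 2.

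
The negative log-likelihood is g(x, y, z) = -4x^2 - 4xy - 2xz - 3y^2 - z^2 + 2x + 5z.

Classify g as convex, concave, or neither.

concave

g is quadratic, so its Hessian is the constant matrix H = [[-8, -4, -2], [-4, -6, 0], [-2, 0, -2]].
Leading principal minors: -8, 32, -40.
Signs alternate −, +, − ⇒ H ≺ 0 ⇒ concave.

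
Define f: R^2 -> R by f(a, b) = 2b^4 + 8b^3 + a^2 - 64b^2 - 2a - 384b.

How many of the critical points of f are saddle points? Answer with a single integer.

1

f separates as a function of a plus a function of b, so ∇f=0 decouples.
∂f/∂a = 2(a - 1) = 0 at a ∈ {1}; ∂f/∂b = 8(b - 4)(b + 3)(b + 4) = 0 at b ∈ {-4, -3, 4}.
The Hessian is diagonal: diag(f_aa, f_bb). Second derivatives: f_aa(1)=2; f_bb(-4)=64, f_bb(-3)=-56, f_bb(4)=448.
Saddle points occur where the two diagonal entries have opposite signs: (1, -3). Count: 1.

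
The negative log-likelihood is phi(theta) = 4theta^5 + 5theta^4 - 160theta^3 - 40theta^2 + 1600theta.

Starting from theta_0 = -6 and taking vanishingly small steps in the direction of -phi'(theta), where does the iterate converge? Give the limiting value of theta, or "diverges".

phi'(theta) = 20(theta - 4)(theta - 2)(theta + 2)(theta + 5), so phi'(-6) = 6400.
Gradient descent moves in the -phi' direction, i.e. theta is decreasing.
There is no critical point below theta=-6, and phi' keeps the same sign, so the iterate runs off to −∞.

diverges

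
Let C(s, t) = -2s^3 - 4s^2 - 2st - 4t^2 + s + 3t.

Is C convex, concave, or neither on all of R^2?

neither

The term -2s^3 is cubic, so the Hessian is not constant.
∂²C/∂s² = -12s - 8, which takes both signs as s varies (negative for sufficiently large s). A diagonal entry of the Hessian changing sign means the Hessian is neither positive- nor negative-semidefinite on all of R^2.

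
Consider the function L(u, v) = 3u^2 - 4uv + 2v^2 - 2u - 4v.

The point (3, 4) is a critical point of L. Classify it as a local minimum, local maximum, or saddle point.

The Hessian of L is constant: H = [[6, -4], [-4, 4]].
det(H) = 6·4 − (-4)² = 8.
det(H) > 0 and tr(H) = 10 > 0, so H is positive definite and the point is a local minimum.

local minimum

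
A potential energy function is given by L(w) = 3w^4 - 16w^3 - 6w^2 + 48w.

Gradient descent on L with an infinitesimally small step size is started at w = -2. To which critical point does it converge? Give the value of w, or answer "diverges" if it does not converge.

L'(w) = 12(w - 4)(w - 1)(w + 1), so L'(-2) = -216.
Gradient descent moves in the -L' direction, i.e. w is increasing.
The nearest critical point in that direction is w = -1, where L'' = 120 > 0 (a local minimum). The iterate converges there.

-1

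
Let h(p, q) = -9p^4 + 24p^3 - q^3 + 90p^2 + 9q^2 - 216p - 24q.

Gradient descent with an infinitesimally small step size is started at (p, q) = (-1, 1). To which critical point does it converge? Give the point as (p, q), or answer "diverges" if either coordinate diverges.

(1, 2)

h is separable, so gradient descent decouples: p follows -∂h/∂p, q follows -∂h/∂q.
∂h/∂p = -36(p - 3)(p - 1)(p + 2); at p=-1 this is -288, so p increases.
∂h/∂q = -3(q - 4)(q - 2); at q=1 this is -9, so q increases.
p converges to its nearest critical value 1 (a local min of the p-part); q converges to 2. The iterate converges to (1, 2).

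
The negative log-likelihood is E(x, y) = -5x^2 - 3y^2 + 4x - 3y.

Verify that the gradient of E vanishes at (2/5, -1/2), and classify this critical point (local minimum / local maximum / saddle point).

∇E = (-10x + 4, -6y - 3); substituting (2/5, -1/2) gives ∇E = (0, 0), so (2/5, -1/2) is indeed a critical point.
The Hessian of E is constant: H = [[-10, 0], [0, -6]].
det(H) = (-10)·(-6) − 0² = 60.
det(H) > 0 and tr(H) = -16 < 0, so H is negative definite and the point is a local maximum.

local maximum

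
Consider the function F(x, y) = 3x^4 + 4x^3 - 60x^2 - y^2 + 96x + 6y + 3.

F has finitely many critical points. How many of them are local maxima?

1

F separates as a function of x plus a function of y, so ∇F=0 decouples.
∂F/∂x = 12(x - 2)(x - 1)(x + 4) = 0 at x ∈ {-4, 1, 2}; ∂F/∂y = -2(y - 3) = 0 at y ∈ {3}.
The Hessian is diagonal: diag(F_xx, F_yy). Second derivatives: F_xx(-4)=360, F_xx(1)=-60, F_xx(2)=72; F_yy(3)=-2.
Local maxima occur where both diagonal entries negative: (1, 3). Count: 1.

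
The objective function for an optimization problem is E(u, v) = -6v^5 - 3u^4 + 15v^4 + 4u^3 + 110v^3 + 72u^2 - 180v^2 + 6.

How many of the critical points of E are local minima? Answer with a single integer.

E separates as a function of u plus a function of v, so ∇E=0 decouples.
∂E/∂u = -12u(u - 4)(u + 3) = 0 at u ∈ {-3, 0, 4}; ∂E/∂v = -30v(v - 4)(v - 1)(v + 3) = 0 at v ∈ {-3, 0, 1, 4}.
The Hessian is diagonal: diag(E_uu, E_vv). Second derivatives: E_uu(-3)=-252, E_uu(0)=144, E_uu(4)=-336; E_vv(-3)=2520, E_vv(0)=-360, E_vv(1)=360, E_vv(4)=-2520.
Local minima occur where both diagonal entries positive: (0, -3), (0, 1). Count: 2.

2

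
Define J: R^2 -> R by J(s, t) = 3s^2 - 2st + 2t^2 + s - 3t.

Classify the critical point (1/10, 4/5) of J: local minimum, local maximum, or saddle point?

local minimum

The Hessian of J is constant: H = [[6, -2], [-2, 4]].
det(H) = 6·4 − (-2)² = 20.
det(H) > 0 and tr(H) = 10 > 0, so H is positive definite and the point is a local minimum.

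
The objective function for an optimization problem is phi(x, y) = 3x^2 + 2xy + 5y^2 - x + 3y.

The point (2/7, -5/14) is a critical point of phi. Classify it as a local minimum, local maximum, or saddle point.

local minimum

The Hessian of phi is constant: H = [[6, 2], [2, 10]].
det(H) = 6·10 − 2² = 56.
det(H) > 0 and tr(H) = 16 > 0, so H is positive definite and the point is a local minimum.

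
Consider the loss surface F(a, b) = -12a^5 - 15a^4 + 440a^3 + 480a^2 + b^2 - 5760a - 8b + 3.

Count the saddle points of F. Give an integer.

2

F separates as a function of a plus a function of b, so ∇F=0 decouples.
∂F/∂a = -60(a - 4)(a - 2)(a + 3)(a + 4) = 0 at a ∈ {-4, -3, 2, 4}; ∂F/∂b = 2(b - 4) = 0 at b ∈ {4}.
The Hessian is diagonal: diag(F_aa, F_bb). Second derivatives: F_aa(-4)=2880, F_aa(-3)=-2100, F_aa(2)=3600, F_aa(4)=-6720; F_bb(4)=2.
Saddle points occur where the two diagonal entries have opposite signs: (-3, 4), (4, 4). Count: 2.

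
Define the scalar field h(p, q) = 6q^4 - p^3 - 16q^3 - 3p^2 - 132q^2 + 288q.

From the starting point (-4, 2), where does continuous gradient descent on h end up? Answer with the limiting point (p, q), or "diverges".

(-2, 4)

h is separable, so gradient descent decouples: p follows -∂h/∂p, q follows -∂h/∂q.
∂h/∂p = -3p(p + 2); at p=-4 this is -24, so p increases.
∂h/∂q = 24(q - 4)(q - 1)(q + 3); at q=2 this is -240, so q increases.
p converges to its nearest critical value -2 (a local min of the p-part); q converges to 4. The iterate converges to (-2, 4).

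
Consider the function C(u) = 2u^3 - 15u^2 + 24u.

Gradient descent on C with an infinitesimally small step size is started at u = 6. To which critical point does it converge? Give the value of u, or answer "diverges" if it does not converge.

4

C'(u) = 6(u - 4)(u - 1), so C'(6) = 60.
Gradient descent moves in the -C' direction, i.e. u is decreasing.
The nearest critical point in that direction is u = 4, where C'' = 18 > 0 (a local minimum). The iterate converges there.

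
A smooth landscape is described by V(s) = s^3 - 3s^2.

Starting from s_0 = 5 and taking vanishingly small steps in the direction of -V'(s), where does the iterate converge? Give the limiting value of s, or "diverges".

2

V'(s) = 3s(s - 2), so V'(5) = 45.
Gradient descent moves in the -V' direction, i.e. s is decreasing.
The nearest critical point in that direction is s = 2, where V'' = 6 > 0 (a local minimum). The iterate converges there.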